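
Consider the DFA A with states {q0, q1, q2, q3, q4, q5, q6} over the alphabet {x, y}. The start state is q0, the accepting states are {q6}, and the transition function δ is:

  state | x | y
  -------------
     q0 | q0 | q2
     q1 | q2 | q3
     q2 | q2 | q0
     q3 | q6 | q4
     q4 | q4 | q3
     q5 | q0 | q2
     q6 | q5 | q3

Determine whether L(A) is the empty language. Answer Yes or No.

Yes

The states reachable from the start state are {q0, q2}.
None of the accepting states {q6} is reachable, so no string is accepted and L(A) = ∅.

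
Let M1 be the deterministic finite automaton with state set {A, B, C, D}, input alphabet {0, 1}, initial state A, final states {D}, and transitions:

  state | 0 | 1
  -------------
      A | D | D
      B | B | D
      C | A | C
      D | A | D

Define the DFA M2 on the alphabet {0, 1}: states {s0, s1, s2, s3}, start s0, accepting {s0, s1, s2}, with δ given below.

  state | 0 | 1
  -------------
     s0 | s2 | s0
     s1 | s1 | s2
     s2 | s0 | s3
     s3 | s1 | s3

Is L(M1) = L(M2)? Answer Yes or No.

The string 01 is accepted by M1 but rejected by M2.
So L(M1) ≠ L(M2).

No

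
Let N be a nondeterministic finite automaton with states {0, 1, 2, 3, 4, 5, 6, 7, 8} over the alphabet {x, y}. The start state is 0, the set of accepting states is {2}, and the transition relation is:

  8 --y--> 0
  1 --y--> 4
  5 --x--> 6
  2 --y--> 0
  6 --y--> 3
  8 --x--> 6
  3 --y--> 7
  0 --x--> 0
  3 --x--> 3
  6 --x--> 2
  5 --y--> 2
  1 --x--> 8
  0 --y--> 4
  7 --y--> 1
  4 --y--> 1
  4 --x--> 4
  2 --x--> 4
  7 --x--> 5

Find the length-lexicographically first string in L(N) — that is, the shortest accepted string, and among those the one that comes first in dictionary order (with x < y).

yyxxx

A breadth-first search from 0 reaches an accepting state first via the path 0 → 4 → 1 → 8 → 6 → 2 on input yyxxx.
No string of length < 5 is accepted (BFS exhausts all shorter strings without reaching an accepting state), and yyxxx is the lexicographically least accepting string of length 5.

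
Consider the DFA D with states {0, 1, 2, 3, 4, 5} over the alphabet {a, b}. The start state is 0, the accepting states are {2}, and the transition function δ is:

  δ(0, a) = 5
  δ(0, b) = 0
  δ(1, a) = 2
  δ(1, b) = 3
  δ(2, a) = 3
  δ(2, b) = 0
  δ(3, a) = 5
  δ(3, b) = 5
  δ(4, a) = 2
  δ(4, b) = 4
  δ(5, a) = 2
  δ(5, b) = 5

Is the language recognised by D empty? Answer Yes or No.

The string aa is accepted: the run 0 → 5 → 2 ends in the accepting state 2.
Since at least one string is accepted, L(D) is not empty.

No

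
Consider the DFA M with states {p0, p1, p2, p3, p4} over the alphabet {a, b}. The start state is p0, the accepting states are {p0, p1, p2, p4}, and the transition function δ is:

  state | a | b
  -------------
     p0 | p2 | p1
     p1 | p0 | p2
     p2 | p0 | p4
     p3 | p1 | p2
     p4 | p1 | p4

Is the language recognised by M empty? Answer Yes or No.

No

The empty string ε is accepted: the run p0 ends in the accepting state p0.
Since at least one string is accepted, L(M) is not empty.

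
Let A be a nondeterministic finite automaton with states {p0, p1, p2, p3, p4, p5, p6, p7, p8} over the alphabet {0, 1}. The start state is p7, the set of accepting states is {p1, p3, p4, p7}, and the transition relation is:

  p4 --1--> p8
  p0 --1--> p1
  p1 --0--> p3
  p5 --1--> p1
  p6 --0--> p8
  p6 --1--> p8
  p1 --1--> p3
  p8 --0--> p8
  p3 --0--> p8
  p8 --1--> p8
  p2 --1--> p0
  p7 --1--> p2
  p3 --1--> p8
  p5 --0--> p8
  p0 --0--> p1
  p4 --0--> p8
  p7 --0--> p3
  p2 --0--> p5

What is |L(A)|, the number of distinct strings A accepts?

11

The useful subgraph on states {p0, p1, p2, p3, p5, p7} is acyclic, so L(A) is finite; the longest accepting path visits 5 useful states, giving maximum string length 4.
Counting accepting paths from p7 by length: 1 of length 0, 1 of length 1, 3 of length 3, 6 of length 4. Total 11.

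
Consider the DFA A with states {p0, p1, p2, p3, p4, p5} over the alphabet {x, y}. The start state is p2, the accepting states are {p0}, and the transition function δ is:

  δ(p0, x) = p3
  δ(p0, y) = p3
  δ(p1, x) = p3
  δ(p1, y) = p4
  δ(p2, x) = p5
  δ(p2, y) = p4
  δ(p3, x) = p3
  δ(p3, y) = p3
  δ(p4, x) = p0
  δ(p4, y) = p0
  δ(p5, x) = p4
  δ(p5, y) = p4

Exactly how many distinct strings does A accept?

6

The useful subgraph on states {p0, p2, p4, p5} is acyclic, so L(A) is finite; the longest accepting path visits 4 useful states, giving maximum string length 3.
Counting accepting paths from p2 by length: 2 of length 2, 4 of length 3. Total 6.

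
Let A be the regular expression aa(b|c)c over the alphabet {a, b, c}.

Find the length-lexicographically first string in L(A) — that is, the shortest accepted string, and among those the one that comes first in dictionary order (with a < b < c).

By inspection of the expression, no string of length less than 4 matches, and aabc is the lexicographically first match of length 4.

aabc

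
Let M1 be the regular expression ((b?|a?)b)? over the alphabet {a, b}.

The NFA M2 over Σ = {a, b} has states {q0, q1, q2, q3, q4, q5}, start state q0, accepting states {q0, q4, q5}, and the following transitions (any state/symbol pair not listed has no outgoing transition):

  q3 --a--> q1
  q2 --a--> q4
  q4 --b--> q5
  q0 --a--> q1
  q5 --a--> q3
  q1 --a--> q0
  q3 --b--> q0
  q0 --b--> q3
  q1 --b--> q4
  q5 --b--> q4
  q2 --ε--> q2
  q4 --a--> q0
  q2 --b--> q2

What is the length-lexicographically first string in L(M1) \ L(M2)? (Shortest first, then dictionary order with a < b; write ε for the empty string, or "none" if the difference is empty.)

The string b is accepted by M1 but not by M2.
No shorter string lies in the difference, and b is the lexicographically first length-1 string in L(M1) \ L(M2).

b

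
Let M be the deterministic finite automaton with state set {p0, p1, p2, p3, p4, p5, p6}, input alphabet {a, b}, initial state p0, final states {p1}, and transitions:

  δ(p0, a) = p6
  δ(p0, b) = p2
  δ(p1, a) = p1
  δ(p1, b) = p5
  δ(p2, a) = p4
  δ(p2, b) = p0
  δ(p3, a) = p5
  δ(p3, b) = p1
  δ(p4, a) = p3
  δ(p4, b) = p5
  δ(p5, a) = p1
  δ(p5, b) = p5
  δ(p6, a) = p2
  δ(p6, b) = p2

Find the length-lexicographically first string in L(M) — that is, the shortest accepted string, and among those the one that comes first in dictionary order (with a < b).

A breadth-first search from p0 reaches an accepting state first via the path p0 → p2 → p4 → p3 → p1 on input baab.
No string of length < 4 is accepted (BFS exhausts all shorter strings without reaching an accepting state), and baab is the lexicographically least accepting string of length 4.

baab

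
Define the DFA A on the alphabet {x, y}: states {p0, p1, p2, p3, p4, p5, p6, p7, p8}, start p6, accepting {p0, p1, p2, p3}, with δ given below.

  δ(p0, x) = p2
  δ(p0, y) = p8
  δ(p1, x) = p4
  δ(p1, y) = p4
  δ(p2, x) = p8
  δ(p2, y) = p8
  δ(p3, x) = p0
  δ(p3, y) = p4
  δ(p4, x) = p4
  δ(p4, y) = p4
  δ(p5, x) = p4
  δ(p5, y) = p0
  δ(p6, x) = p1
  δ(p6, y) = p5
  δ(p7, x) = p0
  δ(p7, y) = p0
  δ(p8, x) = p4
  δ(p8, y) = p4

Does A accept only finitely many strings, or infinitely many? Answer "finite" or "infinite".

finite

The useful states (reachable from p6 and able to reach an accepting state) are {p0, p1, p2, p5, p6}.
Restricted to these states the transition graph has no cycle, so every accepting path has bounded length and L is finite.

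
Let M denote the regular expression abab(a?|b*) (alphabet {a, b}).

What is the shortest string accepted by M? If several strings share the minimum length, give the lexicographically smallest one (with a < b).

By inspection of the expression, no string of length less than 4 matches, and abab is the lexicographically first match of length 4.

abab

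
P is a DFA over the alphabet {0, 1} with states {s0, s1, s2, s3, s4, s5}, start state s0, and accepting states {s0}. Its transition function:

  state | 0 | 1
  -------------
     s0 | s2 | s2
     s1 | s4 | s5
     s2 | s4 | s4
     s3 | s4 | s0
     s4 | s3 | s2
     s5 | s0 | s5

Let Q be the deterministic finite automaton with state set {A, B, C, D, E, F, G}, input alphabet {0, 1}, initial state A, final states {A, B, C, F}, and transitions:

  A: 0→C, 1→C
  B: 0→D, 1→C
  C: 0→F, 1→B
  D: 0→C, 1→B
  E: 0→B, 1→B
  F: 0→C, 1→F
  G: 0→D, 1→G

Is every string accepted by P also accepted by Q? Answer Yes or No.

Yes

Exploring the product automaton P × Q from the start pair (s0, A), following both machines on each input symbol, reaches 14 state pairs: (s0, A), (s2, C), (s4, F), (s4, B), (s3, C), (s2, F), (s3, D), (s0, B), (s4, C), (s2, D), (s3, F), (s2, B), (s0, F), (s4, D).
P accepts in {s0} and Q accepts in {A, B, C, F}. The reachable pairs whose P-component is accepting are (s0, A), (s0, B), (s0, F); in each of them the Q-component is accepting too, so the product for L(P) \ L(Q) (P-component accepting, Q-component rejecting) has no reachable accepting pair and the difference is empty.
Hence every string in L(P) is also in L(Q).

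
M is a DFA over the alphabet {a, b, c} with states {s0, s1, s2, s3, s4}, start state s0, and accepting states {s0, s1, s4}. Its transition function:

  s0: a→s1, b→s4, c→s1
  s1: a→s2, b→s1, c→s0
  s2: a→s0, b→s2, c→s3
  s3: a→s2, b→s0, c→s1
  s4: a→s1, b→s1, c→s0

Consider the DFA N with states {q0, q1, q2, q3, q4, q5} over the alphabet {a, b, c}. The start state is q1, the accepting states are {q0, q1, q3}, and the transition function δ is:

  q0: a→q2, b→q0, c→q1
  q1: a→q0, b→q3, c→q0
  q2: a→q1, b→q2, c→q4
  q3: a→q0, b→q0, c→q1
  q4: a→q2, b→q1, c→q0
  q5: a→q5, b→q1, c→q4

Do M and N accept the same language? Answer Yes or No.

Yes

Exploring the product automaton M × N from the start pair (s0, q1), following both machines on each input symbol, reaches 5 state pairs: (s0, q1), (s1, q0), (s4, q3), (s2, q2), (s3, q4).
M accepts in {s0, s1, s4} and N accepts in {q0, q1, q3}. In every reachable pair the two components are either both accepting — (s0, q1), (s1, q0), (s4, q3) — or both non-accepting, so no string is accepted by exactly one of the machines: L(M) \ L(N) and L(N) \ L(M) are both empty.
Hence every string is accepted by M iff it is accepted by N, and the two languages coincide.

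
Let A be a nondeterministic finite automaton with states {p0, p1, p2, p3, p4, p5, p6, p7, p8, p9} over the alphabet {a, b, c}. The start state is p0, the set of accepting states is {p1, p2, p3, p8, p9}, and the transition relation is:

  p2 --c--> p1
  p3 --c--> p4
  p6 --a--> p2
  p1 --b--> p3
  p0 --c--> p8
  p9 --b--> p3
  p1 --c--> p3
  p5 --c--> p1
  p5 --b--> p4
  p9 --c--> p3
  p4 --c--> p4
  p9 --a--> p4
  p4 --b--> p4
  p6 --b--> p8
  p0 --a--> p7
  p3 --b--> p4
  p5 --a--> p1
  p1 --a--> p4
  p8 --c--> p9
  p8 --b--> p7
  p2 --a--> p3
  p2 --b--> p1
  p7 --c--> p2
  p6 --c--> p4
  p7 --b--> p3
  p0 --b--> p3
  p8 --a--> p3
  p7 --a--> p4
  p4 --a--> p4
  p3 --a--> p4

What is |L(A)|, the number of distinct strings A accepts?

24

The useful subgraph on states {p0, p1, p2, p3, p7, p8, p9} is acyclic, so L(A) is finite; the longest accepting path visits 6 useful states, giving maximum string length 5.
Counting accepting paths from p0 by length: 2 of length 1, 4 of length 2, 7 of length 3, 7 of length 4, 4 of length 5. Total 24.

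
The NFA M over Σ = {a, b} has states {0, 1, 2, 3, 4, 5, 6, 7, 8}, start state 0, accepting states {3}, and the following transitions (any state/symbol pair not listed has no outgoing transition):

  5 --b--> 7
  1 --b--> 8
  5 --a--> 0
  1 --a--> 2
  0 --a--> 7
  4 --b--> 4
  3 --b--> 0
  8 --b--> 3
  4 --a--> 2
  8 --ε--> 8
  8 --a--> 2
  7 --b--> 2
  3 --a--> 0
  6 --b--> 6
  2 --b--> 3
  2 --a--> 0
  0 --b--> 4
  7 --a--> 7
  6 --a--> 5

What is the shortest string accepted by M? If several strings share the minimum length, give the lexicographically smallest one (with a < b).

A breadth-first search from 0 reaches an accepting state first via the path 0 → 7 → 2 → 3 on input abb.
No string of length < 3 is accepted (BFS exhausts all shorter strings without reaching an accepting state), and abb is the lexicographically least accepting string of length 3.

abb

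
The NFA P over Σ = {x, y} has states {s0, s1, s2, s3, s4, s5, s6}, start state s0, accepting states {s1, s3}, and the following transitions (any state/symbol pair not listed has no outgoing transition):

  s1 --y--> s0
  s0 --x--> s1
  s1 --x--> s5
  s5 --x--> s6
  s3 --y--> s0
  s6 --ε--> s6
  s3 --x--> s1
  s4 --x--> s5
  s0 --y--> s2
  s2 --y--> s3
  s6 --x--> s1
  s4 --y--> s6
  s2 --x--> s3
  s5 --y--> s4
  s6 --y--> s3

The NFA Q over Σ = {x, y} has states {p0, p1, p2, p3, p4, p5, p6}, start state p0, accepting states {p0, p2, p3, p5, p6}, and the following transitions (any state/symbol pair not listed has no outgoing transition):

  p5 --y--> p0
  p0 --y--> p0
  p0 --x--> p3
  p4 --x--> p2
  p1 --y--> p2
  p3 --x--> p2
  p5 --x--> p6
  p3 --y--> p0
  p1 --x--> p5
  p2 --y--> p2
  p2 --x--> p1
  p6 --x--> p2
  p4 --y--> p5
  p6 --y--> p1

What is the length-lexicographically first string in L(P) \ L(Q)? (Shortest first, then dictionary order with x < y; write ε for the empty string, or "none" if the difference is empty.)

The string xxxyx is accepted by P but not by Q.
No shorter string lies in the difference, and xxxyx is the lexicographically first length-5 string in L(P) \ L(Q).

xxxyx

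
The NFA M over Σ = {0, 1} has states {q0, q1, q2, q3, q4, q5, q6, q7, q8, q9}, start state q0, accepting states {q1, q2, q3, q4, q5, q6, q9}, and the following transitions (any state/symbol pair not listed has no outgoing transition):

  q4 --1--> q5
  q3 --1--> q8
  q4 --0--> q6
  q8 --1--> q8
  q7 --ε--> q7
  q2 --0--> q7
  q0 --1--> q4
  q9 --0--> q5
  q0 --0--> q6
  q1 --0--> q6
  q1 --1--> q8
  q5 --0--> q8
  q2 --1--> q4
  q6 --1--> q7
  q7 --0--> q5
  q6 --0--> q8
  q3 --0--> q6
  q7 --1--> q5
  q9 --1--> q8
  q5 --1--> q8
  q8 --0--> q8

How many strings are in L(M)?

The useful subgraph on states {q0, q4, q5, q6, q7} is acyclic, so L(M) is finite; the longest accepting path visits 5 useful states, giving maximum string length 4.
Counting accepting paths from q0 by length: 2 of length 1, 2 of length 2, 2 of length 3, 2 of length 4. Total 8.

8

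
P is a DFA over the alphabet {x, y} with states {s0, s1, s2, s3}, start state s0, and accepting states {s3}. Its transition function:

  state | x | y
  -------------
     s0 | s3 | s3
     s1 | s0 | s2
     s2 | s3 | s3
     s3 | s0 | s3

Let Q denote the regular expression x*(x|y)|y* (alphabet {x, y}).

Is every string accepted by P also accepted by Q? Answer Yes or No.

The string xyy is in L(P) but not in L(Q).
So L(P) ⊄ L(Q).

No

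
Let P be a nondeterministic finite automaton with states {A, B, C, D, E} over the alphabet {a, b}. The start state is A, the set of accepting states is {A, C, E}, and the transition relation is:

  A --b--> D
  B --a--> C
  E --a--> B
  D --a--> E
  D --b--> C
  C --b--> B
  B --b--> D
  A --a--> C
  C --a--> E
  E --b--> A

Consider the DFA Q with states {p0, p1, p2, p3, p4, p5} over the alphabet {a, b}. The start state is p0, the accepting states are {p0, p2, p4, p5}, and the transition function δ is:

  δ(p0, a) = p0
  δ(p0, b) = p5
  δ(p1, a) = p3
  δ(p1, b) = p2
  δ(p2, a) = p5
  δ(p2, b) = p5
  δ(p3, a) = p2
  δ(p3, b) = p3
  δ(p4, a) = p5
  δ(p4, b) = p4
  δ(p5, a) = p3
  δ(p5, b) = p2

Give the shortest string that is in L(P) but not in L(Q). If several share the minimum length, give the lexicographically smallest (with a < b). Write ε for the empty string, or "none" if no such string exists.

ba

The string ba is accepted by P but not by Q.
No shorter string lies in the difference, and ba is the lexicographically first length-2 string in L(P) \ L(Q).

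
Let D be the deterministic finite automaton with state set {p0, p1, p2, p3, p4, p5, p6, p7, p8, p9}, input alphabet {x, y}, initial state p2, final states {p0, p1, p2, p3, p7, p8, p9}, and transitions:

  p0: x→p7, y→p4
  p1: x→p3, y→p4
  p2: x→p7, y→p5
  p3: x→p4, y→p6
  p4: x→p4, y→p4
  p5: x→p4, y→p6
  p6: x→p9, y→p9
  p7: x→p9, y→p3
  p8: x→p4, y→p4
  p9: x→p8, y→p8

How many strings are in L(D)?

The useful subgraph on states {p2, p3, p5, p6, p7, p8, p9} is acyclic, so L(D) is finite; the longest accepting path visits 6 useful states, giving maximum string length 5.
Counting accepting paths from p2 by length: 1 of length 0, 1 of length 1, 2 of length 2, 4 of length 3, 6 of length 4, 4 of length 5. Total 18.

18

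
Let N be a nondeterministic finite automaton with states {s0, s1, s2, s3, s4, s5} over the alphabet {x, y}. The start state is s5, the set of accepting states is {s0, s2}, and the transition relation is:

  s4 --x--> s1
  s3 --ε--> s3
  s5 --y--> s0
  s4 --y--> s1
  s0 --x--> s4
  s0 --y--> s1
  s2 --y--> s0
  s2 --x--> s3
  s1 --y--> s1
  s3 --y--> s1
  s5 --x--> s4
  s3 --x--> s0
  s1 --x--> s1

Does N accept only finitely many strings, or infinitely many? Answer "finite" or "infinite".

finite

The useful states (reachable from s5 and able to reach an accepting state) are {s0, s5}.
Restricted to these states the transition graph has no cycle, so every accepting path has bounded length and L is finite.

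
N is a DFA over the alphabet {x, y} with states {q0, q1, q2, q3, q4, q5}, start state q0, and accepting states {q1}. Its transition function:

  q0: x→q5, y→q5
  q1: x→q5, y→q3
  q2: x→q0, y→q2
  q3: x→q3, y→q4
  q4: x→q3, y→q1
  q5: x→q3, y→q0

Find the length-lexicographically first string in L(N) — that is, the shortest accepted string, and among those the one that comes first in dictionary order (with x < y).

A breadth-first search from q0 reaches an accepting state first via the path q0 → q5 → q3 → q4 → q1 on input xxyy.
No string of length < 4 is accepted (BFS exhausts all shorter strings without reaching an accepting state), and xxyy is the lexicographically least accepting string of length 4.

xxyy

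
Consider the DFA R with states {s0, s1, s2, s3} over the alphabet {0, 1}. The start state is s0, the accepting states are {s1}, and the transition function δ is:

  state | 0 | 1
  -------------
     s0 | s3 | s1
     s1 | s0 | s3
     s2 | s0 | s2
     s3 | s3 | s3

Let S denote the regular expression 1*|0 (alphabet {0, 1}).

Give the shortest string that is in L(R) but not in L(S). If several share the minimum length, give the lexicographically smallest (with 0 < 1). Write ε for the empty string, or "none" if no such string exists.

101

The string 101 is accepted by R but not by S.
No shorter string lies in the difference, and 101 is the lexicographically first length-3 string in L(R) \ L(S).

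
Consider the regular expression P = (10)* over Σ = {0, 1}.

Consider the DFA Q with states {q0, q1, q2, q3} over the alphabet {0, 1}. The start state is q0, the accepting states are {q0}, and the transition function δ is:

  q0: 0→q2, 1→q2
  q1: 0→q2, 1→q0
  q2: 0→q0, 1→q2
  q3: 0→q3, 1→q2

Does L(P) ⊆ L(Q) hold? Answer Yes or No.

Yes

Converting the expression P to a DFA (subset construction, then merging equivalent states) gives the minimal DFA with states {p0, p1, p2}, start state p0, accepting states {p0} and transitions p0: 0→p1, 1→p2; p1: 0→p1, 1→p1; p2: 0→p0, 1→p1.
Exploring the product automaton P × Q from the start pair (p0, q0), following both machines on each input symbol, reaches 4 state pairs: (p0, q0), (p1, q2), (p2, q2), (p1, q0).
P accepts in {p0} and Q accepts in {q0}. The reachable pairs whose P-component is accepting are (p0, q0); in each of them the Q-component is accepting too, so the product for L(P) \ L(Q) (P-component accepting, Q-component rejecting) has no reachable accepting pair and the difference is empty.
Hence every string in L(P) is also in L(Q).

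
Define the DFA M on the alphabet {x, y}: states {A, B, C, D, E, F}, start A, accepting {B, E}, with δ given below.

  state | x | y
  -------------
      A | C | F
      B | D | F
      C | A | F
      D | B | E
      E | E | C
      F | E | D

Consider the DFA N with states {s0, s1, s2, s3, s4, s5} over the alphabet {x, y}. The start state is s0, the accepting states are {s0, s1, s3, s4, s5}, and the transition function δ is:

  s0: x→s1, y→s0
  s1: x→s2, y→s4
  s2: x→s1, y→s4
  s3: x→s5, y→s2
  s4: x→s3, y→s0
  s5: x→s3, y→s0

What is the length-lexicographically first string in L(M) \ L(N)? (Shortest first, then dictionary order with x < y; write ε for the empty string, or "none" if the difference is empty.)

yxx

The string yxx is accepted by M but not by N.
No shorter string lies in the difference, and yxx is the lexicographically first length-3 string in L(M) \ L(N).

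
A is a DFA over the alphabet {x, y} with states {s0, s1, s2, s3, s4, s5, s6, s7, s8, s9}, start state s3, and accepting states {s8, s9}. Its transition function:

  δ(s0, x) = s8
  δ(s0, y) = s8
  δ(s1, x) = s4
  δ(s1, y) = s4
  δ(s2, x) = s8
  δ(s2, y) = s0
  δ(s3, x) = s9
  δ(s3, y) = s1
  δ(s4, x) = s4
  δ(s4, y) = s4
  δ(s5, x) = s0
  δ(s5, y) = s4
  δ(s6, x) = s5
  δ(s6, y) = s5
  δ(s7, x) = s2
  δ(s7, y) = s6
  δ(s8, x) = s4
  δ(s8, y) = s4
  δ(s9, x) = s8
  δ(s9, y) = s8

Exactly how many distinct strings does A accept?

3

The useful subgraph on states {s3, s8, s9} is acyclic, so L(A) is finite; the longest accepting path visits 3 useful states, giving maximum string length 2.
Counting accepting paths from s3 by length: 1 of length 1, 2 of length 2. Total 3.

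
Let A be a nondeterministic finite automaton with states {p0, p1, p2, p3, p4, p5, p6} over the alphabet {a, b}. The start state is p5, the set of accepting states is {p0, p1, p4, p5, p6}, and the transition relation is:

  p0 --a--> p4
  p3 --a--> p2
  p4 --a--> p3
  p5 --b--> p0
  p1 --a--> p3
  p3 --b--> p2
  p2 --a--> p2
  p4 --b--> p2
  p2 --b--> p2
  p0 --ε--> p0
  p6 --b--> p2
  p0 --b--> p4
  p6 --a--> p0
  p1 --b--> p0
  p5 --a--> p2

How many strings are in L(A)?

The useful subgraph on states {p0, p4, p5} is acyclic, so L(A) is finite; the longest accepting path visits 3 useful states, giving maximum string length 2.
Counting accepting paths from p5 by length: 1 of length 0, 1 of length 1, 2 of length 2. Total 4.

4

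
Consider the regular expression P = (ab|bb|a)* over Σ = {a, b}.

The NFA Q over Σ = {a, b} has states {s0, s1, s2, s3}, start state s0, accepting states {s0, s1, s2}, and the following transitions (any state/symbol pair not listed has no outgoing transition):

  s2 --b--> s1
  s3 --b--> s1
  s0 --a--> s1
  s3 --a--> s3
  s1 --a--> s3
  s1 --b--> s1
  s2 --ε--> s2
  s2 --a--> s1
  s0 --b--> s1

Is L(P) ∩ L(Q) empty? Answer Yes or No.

The empty string ε is accepted by both P and Q.
Hence L(P) ∩ L(Q) ≠ ∅.

No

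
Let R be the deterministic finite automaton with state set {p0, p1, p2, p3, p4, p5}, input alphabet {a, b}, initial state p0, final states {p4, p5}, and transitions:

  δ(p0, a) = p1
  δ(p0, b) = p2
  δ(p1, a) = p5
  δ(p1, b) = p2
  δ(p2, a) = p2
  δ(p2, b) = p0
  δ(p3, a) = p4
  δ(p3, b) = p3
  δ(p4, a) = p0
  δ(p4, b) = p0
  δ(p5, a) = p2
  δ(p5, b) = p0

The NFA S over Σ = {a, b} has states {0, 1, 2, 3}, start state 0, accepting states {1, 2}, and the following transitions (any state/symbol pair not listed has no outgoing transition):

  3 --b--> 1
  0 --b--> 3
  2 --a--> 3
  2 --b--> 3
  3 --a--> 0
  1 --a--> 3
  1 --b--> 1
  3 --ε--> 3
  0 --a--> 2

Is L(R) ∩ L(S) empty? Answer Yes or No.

No

The string babaa is accepted by both R and S.
Hence L(R) ∩ L(S) ≠ ∅.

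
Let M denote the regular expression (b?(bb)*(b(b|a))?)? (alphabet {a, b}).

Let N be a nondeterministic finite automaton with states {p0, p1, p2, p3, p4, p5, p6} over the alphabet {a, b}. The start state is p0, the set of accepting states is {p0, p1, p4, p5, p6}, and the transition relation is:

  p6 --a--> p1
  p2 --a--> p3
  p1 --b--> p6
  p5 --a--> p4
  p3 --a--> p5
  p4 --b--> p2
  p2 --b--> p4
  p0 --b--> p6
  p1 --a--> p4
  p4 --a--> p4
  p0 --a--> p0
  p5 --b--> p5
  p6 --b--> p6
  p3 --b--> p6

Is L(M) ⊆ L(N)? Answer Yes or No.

Converting the expression M to a DFA (subset construction, then merging equivalent states) gives the minimal DFA with states {m0, m1, m2, m3}, start state m0, accepting states {m0, m2, m3} and transitions m0: a→m1, b→m2; m1: a→m1, b→m1; m2: a→m3, b→m2; m3: a→m1, b→m1.
Exploring the product automaton M × N from the start pair (m0, p0), following both machines on each input symbol, reaches 10 state pairs: (m0, p0), (m1, p0), (m2, p6), (m1, p6), (m3, p1), (m1, p1), (m1, p4), (m1, p2), (m1, p3), (m1, p5).
M accepts in {m0, m2, m3} and N accepts in {p0, p1, p4, p5, p6}. The reachable pairs whose M-component is accepting are (m0, p0), (m2, p6), (m3, p1); in each of them the N-component is accepting too, so the product for L(M) \ L(N) (M-component accepting, N-component rejecting) has no reachable accepting pair and the difference is empty.
Hence every string in L(M) is also in L(N).

Yes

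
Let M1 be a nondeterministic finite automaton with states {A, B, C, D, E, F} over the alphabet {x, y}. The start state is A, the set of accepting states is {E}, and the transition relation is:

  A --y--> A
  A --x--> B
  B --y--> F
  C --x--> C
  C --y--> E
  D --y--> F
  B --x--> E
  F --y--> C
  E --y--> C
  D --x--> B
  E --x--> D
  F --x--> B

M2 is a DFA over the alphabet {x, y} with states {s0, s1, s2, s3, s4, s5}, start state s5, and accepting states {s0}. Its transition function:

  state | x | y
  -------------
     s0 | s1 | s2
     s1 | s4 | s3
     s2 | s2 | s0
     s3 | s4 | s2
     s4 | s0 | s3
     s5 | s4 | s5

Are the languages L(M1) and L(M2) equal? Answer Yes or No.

Exploring the product automaton M1 × M2 from the start pair (A, s5), following both machines on each input symbol, reaches 6 state pairs: (A, s5), (B, s4), (E, s0), (F, s3), (D, s1), (C, s2).
M1 accepts in {E} and M2 accepts in {s0}. In every reachable pair the two components are either both accepting — (E, s0) — or both non-accepting, so no string is accepted by exactly one of the machines: L(M1) \ L(M2) and L(M2) \ L(M1) are both empty.
Hence every string is accepted by M1 iff it is accepted by M2, and the two languages coincide.

Yes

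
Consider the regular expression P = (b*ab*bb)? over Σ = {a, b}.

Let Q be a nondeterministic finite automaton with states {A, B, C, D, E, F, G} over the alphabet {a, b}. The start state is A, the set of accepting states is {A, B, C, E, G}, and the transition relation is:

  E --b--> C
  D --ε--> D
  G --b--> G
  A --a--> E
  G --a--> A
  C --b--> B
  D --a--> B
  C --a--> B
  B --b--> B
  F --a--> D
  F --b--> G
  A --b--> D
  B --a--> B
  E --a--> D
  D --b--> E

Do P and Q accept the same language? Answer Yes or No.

No

The string a is accepted by Q but rejected by P.
So L(P) ≠ L(Q).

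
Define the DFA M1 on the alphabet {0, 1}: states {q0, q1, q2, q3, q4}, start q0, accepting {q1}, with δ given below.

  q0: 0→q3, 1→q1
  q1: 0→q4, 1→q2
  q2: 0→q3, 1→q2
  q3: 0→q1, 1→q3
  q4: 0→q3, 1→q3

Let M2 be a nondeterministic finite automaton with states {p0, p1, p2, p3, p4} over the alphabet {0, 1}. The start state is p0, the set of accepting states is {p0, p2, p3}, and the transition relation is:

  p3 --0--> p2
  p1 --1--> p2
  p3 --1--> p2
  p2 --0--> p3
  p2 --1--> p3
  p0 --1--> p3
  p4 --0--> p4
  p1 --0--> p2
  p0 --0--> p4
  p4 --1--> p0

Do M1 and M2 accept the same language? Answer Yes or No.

The string 00 is accepted by M1 but rejected by M2.
So L(M1) ≠ L(M2).

No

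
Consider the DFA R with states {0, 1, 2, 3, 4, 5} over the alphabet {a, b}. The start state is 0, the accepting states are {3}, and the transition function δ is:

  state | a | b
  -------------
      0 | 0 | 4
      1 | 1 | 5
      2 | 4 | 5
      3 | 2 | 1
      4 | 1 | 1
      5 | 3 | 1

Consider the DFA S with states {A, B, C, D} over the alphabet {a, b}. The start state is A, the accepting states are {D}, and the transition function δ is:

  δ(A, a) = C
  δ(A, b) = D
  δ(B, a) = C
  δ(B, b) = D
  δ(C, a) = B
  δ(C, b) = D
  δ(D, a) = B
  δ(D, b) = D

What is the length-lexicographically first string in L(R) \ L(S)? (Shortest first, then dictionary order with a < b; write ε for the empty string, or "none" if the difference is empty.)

The string baba is accepted by R but not by S.
No shorter string lies in the difference, and baba is the lexicographically first length-4 string in L(R) \ L(S).

baba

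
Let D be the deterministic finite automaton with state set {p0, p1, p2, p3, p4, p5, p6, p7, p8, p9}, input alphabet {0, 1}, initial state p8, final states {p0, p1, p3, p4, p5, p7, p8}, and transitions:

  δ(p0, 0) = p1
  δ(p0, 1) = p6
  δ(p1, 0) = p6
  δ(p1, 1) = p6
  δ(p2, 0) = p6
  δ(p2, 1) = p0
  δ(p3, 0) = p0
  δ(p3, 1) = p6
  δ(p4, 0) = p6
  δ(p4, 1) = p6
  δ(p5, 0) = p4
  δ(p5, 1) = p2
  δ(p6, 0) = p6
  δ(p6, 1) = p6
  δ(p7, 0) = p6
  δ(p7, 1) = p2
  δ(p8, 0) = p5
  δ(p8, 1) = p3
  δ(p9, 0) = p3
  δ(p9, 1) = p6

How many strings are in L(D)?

The useful subgraph on states {p0, p1, p2, p3, p4, p5, p8} is acyclic, so L(D) is finite; the longest accepting path visits 5 useful states, giving maximum string length 4.
Counting accepting paths from p8 by length: 1 of length 0, 2 of length 1, 2 of length 2, 2 of length 3, 1 of length 4. Total 8.

8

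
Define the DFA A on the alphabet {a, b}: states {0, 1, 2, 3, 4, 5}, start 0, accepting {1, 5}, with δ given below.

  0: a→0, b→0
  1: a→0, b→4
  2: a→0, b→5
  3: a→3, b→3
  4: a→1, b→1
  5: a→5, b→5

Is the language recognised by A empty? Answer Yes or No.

The states reachable from the start state are {0}.
None of the accepting states {1, 5} is reachable, so no string is accepted and L(A) = ∅.

Yes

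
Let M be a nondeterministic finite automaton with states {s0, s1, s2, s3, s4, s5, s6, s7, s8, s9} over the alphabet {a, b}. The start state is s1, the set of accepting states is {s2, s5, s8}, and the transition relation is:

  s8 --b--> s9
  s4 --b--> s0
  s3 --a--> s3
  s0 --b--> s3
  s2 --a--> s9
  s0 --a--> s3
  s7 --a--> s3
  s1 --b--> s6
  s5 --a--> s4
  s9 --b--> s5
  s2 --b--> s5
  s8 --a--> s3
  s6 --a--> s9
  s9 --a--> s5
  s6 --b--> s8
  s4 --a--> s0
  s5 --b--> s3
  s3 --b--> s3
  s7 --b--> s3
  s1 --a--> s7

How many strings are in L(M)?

The useful subgraph on states {s1, s5, s6, s8, s9} is acyclic, so L(M) is finite; the longest accepting path visits 5 useful states, giving maximum string length 4.
Counting accepting paths from s1 by length: 1 of length 2, 2 of length 3, 2 of length 4. Total 5.

5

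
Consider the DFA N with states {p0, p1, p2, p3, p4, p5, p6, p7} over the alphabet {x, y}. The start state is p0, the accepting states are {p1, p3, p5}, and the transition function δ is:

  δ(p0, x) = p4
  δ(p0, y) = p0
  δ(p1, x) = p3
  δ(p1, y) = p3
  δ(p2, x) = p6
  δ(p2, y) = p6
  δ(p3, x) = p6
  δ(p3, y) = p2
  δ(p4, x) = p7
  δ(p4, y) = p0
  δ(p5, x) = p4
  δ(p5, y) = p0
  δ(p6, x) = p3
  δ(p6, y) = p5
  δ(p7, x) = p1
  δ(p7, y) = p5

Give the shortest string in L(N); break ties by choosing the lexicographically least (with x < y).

xxx

A breadth-first search from p0 reaches an accepting state first via the path p0 → p4 → p7 → p1 on input xxx.
No string of length < 3 is accepted (BFS exhausts all shorter strings without reaching an accepting state), and xxx is the lexicographically least accepting string of length 3.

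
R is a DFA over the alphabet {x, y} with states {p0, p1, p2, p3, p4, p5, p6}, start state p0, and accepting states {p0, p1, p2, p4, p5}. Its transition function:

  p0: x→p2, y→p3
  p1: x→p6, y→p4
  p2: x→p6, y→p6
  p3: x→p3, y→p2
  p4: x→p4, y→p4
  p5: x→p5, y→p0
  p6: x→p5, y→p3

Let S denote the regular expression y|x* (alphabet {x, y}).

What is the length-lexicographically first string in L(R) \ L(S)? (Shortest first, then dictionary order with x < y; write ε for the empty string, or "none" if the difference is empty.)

yy

The string yy is accepted by R but not by S.
No shorter string lies in the difference, and yy is the lexicographically first length-2 string in L(R) \ L(S).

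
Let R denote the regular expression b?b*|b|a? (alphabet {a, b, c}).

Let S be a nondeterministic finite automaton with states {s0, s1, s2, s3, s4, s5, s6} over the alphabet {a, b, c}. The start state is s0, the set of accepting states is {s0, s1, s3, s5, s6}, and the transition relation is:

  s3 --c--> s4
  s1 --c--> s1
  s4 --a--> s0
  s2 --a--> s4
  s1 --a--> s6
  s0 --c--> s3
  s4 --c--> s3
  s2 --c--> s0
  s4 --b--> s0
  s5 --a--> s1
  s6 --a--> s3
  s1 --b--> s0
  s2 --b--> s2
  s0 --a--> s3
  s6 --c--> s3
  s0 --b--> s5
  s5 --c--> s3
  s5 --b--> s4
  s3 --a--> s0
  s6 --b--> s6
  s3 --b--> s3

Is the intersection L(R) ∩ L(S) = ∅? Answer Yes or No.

The empty string ε is accepted by both R and S.
Hence L(R) ∩ L(S) ≠ ∅.

No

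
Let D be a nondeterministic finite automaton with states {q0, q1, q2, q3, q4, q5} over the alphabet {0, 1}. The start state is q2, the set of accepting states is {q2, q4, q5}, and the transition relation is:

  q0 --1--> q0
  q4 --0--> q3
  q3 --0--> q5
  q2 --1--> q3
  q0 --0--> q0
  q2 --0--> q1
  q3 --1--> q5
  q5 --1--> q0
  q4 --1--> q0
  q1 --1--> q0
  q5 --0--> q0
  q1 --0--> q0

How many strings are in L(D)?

The useful subgraph on states {q2, q3, q5} is acyclic, so L(D) is finite; the longest accepting path visits 3 useful states, giving maximum string length 2.
Counting accepting paths from q2 by length: 1 of length 0, 2 of length 2. Total 3.

3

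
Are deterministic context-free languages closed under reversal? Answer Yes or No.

L = {c bⁿaⁿ : n≥0} ∪ {d b²ⁿaⁿ : n≥0} is a DCFL: the first symbol tells a deterministic PDA whether to pop one or two b's per a. Its reversal Lᴿ = {aⁿbⁿ c : n≥0} ∪ {aⁿb²ⁿ d : n≥0} is not. DCFLs are closed under right quotient by regular languages, and Lᴿ/{c, d} = {aⁿbⁿ : n≥0} ∪ {aⁿb²ⁿ : n≥0} — the standard context-free language accepted by no deterministic PDA (intuitively the machine would have to commit to a b-to-a ratio before the distinguishing marker arrives; formally, a DPDA for it would have a single run on aⁿb²ⁿ, accepting after the prefix aⁿbⁿ and accepting again after n more b's; an ordinary PDA that simulates it on a's and b's and, at any moment when it is accepting, may switch to reading only a fresh letter e while feeding each e to the simulation as a b, would accept aⁱbʲeᵏ (k≥1) exactly when both aⁱbʲ and aⁱbʲ⁺ᵏ are in the language, i.e. its language intersected with the regular set a*b*e⁺ would be exactly {aⁿbⁿeⁿ : n≥1} — impossible, since context-free languages are closed under intersection with regular sets and {aⁿbⁿeⁿ} is not context-free). So Lᴿ cannot be a DCFL.

No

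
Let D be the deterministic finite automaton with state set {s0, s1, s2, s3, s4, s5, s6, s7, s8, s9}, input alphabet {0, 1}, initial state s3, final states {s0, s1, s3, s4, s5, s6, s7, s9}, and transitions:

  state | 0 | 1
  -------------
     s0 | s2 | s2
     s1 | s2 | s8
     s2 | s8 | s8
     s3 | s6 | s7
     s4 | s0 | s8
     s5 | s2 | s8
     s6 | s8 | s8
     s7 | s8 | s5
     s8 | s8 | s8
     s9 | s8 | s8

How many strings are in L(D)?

The useful subgraph on states {s3, s5, s6, s7} is acyclic, so L(D) is finite; the longest accepting path visits 3 useful states, giving maximum string length 2.
Counting accepting paths from s3 by length: 1 of length 0, 2 of length 1, 1 of length 2. Total 4.

4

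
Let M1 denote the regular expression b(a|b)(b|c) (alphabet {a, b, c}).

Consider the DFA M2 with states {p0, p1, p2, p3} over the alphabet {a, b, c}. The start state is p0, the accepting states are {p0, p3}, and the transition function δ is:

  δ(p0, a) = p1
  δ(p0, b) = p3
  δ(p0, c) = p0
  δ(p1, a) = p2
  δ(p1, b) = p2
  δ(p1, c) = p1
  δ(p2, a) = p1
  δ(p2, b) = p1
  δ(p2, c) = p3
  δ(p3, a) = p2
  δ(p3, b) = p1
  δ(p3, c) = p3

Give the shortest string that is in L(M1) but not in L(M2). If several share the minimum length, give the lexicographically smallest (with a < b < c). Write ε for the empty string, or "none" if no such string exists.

The string bab is accepted by M1 but not by M2.
No shorter string lies in the difference, and bab is the lexicographically first length-3 string in L(M1) \ L(M2).

bab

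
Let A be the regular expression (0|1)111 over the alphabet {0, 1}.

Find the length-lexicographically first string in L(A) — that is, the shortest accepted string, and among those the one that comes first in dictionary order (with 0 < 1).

0111

By inspection of the expression, no string of length less than 4 matches, and 0111 is the lexicographically first match of length 4.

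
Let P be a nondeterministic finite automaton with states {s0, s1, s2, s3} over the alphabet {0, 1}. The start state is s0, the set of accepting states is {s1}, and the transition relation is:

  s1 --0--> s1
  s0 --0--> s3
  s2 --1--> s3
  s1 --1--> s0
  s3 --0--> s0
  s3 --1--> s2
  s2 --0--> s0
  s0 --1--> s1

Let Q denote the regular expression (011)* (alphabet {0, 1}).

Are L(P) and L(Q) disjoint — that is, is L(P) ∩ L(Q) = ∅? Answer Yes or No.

Yes

Converting the expression Q to a DFA (subset construction, then merging equivalent states) gives the minimal DFA with states {q0, q1, q2, q3}, start state q0, accepting states {q0} and transitions q0: 0→q1, 1→q2; q1: 0→q2, 1→q3; q2: 0→q2, 1→q2; q3: 0→q2, 1→q0.
Exploring the product automaton P × Q from the start pair (s0, q0), following both machines on each input symbol, reaches 10 state pairs: (s0, q0), (s3, q1), (s1, q2), (s0, q2), (s2, q3), (s3, q2), (s3, q0), (s2, q2), (s0, q1), (s1, q3).
P accepts in {s1} and Q accepts in {q0}; no reachable pair has both components accepting, so no string drives both machines to acceptance simultaneously and L(P) ∩ L(Q) = ∅.
So no string is accepted by both, and the intersection is empty.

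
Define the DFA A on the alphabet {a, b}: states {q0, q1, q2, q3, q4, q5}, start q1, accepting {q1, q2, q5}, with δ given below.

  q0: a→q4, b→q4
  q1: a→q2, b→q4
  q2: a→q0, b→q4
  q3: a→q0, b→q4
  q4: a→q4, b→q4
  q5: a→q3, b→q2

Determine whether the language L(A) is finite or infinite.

The useful states (reachable from q1 and able to reach an accepting state) are {q1, q2}.
Restricted to these states the transition graph has no cycle, so every accepting path has bounded length and L is finite.

finite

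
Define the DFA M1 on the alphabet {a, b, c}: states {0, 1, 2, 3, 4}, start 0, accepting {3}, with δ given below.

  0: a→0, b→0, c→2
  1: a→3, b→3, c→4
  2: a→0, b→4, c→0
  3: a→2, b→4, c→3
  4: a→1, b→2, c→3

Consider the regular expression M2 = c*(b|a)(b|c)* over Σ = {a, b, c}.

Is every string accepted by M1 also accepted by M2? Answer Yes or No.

No

The string cbaa is in L(M1) but not in L(M2).
So L(M1) ⊄ L(M2).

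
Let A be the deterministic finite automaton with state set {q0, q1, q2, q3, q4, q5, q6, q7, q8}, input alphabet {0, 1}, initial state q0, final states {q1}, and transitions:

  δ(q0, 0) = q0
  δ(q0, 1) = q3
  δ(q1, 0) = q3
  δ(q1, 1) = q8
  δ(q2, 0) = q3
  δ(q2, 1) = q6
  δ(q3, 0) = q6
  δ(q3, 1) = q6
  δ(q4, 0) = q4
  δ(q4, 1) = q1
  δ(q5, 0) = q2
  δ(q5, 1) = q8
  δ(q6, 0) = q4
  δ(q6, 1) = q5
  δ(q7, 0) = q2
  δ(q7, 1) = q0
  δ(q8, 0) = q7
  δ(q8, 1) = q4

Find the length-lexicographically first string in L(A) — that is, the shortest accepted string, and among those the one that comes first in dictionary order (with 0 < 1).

1001

A breadth-first search from q0 reaches an accepting state first via the path q0 → q3 → q6 → q4 → q1 on input 1001.
No string of length < 4 is accepted (BFS exhausts all shorter strings without reaching an accepting state), and 1001 is the lexicographically least accepting string of length 4.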